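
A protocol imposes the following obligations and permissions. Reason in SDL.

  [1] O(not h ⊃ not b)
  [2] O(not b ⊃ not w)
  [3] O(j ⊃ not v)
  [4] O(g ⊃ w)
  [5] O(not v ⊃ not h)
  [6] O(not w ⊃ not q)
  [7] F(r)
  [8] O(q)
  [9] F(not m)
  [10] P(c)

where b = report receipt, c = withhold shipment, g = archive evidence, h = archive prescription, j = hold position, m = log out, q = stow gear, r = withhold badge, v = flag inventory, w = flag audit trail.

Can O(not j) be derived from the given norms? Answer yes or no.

Premise 8 gives O(q).
The contrapositive of premise 6 (O(not w ⊃ not q)) is O(q ⊃ w), and O(q) is already established, so O(w).
Premise 2, O(not b ⊃ not w), contraposes to O(w ⊃ b); with O(w) we get O(b).
Premise 1, O(not h ⊃ not b), contraposes to O(b ⊃ h); with O(b) we get O(h).
Premise 5 is O(not v ⊃ not h); contrapositively O(h ⊃ v). Since O(h) holds, K gives O(v).
The contrapositive of premise 3 (O(j ⊃ not v)) is O(v ⊃ not j), and O(v) is already established, so O(not j).
Premises 4, 7, 9, 10 do not contribute to this derivation.
So O(not j) follows.

Yes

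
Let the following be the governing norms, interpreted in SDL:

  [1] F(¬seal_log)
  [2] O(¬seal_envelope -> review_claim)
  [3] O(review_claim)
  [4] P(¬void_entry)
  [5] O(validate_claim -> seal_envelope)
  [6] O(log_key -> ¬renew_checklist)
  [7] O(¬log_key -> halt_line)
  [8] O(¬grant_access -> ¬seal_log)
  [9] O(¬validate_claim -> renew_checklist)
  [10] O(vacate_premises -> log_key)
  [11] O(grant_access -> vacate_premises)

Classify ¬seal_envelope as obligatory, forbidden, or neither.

Forbidden

Premise 1, F(¬seal_log), is equivalent to O(seal_log).
Premise 8 is O(¬grant_access -> ¬seal_log); contrapositively O(seal_log -> grant_access). Since O(seal_log) holds, K gives O(grant_access).
From O(grant_access) and premise 11, O(grant_access -> vacate_premises), we obtain O(vacate_premises).
From O(vacate_premises) and premise 10, O(vacate_premises -> log_key), we obtain O(log_key).
From O(log_key) and premise 6, O(log_key -> ¬renew_checklist), we obtain O(¬renew_checklist).
The contrapositive of premise 9 (O(¬validate_claim -> renew_checklist)) is O(¬renew_checklist -> validate_claim), and O(¬renew_checklist) is already established, so O(validate_claim).
From O(validate_claim) and premise 5, O(validate_claim -> seal_envelope), we obtain O(seal_envelope).
Premises 2, 3, 4, 7 do not contribute to this derivation.
Thus O(seal_envelope), which is F(¬seal_envelope): ¬seal_envelope is forbidden.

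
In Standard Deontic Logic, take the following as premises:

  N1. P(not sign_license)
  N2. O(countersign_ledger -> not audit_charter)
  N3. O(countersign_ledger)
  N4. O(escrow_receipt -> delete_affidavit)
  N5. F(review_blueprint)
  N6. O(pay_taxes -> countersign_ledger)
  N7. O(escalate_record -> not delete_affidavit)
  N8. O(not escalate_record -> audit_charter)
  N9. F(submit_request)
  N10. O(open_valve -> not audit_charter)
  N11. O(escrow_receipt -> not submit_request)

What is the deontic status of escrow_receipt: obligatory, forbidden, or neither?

Premise 3 states O(countersign_ledger) outright.
Applying K to premise 2 (O(countersign_ledger -> not audit_charter)) and O(countersign_ledger) yields O(not audit_charter).
Premise 8 is O(not escalate_record -> audit_charter); contrapositively O(not audit_charter -> escalate_record). Since O(not audit_charter) holds, K gives O(escalate_record).
From O(escalate_record) and premise 7, O(escalate_record -> not delete_affidavit), we obtain O(not delete_affidavit).
Premise 4, O(escrow_receipt -> delete_affidavit), contraposes to O(not delete_affidavit -> not escrow_receipt); with O(not delete_affidavit) we get O(not escrow_receipt).
Premises 1, 5, 6, 9, 10, 11 do not contribute to this derivation.
Thus O(not escrow_receipt), which is F(escrow_receipt): escrow_receipt is forbidden.

Forbidden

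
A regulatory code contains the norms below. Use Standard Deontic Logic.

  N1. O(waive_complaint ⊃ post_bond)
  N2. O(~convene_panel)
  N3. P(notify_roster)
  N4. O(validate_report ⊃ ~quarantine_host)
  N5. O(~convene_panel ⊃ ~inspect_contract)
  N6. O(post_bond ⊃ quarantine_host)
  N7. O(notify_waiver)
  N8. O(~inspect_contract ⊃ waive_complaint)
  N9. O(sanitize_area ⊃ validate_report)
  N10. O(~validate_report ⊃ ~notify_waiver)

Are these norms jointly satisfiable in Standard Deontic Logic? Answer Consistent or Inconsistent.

Premise 7 states O(notify_waiver) outright.
Premise 10 is O(~validate_report ⊃ ~notify_waiver); contrapositively O(notify_waiver ⊃ validate_report). Since O(notify_waiver) holds, K gives O(validate_report).
From O(validate_report) and premise 4, O(validate_report ⊃ ~quarantine_host), we obtain O(~quarantine_host).
Premise 6, O(post_bond ⊃ quarantine_host), contraposes to O(~quarantine_host ⊃ ~post_bond); with O(~quarantine_host) we get O(~post_bond).
The contrapositive of premise 1 (O(waive_complaint ⊃ post_bond)) is O(~post_bond ⊃ ~waive_complaint), and O(~post_bond) is already established, so O(~waive_complaint).
Premise 8, O(~inspect_contract ⊃ waive_complaint), contraposes to O(~waive_complaint ⊃ inspect_contract); with O(~waive_complaint) we get O(inspect_contract).
The contrapositive of premise 5 (O(~convene_panel ⊃ ~inspect_contract)) is O(inspect_contract ⊃ convene_panel), and O(inspect_contract) is already established, so O(convene_panel).
However, premise 2 gives O(~convene_panel).
We now have both O(convene_panel) and O(~convene_panel) — convene_panel is simultaneously obligatory and forbidden, violating the D-axiom.

Inconsistent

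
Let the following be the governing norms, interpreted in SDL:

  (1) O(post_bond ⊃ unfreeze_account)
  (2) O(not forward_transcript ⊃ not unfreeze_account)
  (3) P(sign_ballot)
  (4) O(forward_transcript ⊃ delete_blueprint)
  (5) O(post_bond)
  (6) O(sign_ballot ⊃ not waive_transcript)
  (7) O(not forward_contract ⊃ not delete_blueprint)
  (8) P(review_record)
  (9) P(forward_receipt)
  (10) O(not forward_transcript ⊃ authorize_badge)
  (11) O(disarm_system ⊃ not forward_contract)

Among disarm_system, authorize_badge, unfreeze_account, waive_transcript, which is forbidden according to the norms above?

From premise 5 we have O(post_bond).
With premise 1, O(post_bond ⊃ unfreeze_account), the K-axiom yields O(unfreeze_account).
The contrapositive of premise 2 (O(not forward_transcript ⊃ not unfreeze_account)) is O(unfreeze_account ⊃ forward_transcript), and O(unfreeze_account) is already established, so O(forward_transcript).
Premise 4 is O(forward_transcript ⊃ delete_blueprint); since O(forward_transcript), deontic closure gives O(delete_blueprint).
Premise 7, O(not forward_contract ⊃ not delete_blueprint), contraposes to O(delete_blueprint ⊃ forward_contract); with O(delete_blueprint) we get O(forward_contract).
Premise 11, O(disarm_system ⊃ not forward_contract), contraposes to O(forward_contract ⊃ not disarm_system); with O(forward_contract) we get O(not disarm_system).
So O(not disarm_system) holds, i.e. disarm_system is forbidden. None of the other listed options is forbidden under the premises.

disarm_system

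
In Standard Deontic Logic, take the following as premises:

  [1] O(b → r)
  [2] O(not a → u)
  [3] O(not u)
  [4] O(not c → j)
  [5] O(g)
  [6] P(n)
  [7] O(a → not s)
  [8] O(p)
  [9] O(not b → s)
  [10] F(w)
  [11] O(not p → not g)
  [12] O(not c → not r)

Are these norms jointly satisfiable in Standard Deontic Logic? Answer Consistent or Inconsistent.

Consistent

Premise 11 is O(not p → not g), but O(not p) is not derivable from the premises, so it does not yield O(not g).
So O(not g) is not derivable, and the apparent clash with O(g) does not arise.
A world satisfying every obligation exists (e.g. a=true, b=true, c=true, g=true, j=false, n=false, p=true, r=true, s=false, u=false, w=false); no atom is both obligatory and forbidden, so the set is consistent.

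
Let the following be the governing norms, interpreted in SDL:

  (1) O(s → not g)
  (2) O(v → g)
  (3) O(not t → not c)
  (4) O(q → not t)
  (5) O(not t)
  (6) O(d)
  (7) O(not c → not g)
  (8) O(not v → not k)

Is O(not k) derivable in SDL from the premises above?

Yes

From premise 5 we have O(not t).
With premise 3, O(not t → not c), the K-axiom yields O(not c).
Premise 7 is O(not c → not g); since O(not c), deontic closure gives O(not g).
Premise 2 is O(v → g); contrapositively O(not g → not v). Since O(not g) holds, K gives O(not v).
Applying K to premise 8 (O(not v → not k)) and O(not v) yields O(not k).
Premises 1, 4, 6 do not contribute to this derivation.
So O(not k) follows.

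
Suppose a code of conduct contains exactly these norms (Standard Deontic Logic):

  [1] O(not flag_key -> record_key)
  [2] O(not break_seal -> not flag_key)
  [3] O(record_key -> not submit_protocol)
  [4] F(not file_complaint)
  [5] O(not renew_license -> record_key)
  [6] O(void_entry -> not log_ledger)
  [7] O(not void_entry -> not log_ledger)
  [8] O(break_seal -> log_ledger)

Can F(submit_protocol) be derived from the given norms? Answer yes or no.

Yes

Premises 7 and 6 are O(not void_entry -> not log_ledger) and O(void_entry -> not log_ledger); every ideal world satisfies not void_entry or void_entry, so in either case not log_ledger holds — hence O(not log_ledger).
The contrapositive of premise 8 (O(break_seal -> log_ledger)) is O(not log_ledger -> not break_seal), and O(not log_ledger) is already established, so O(not break_seal).
Premise 2 is O(not break_seal -> not flag_key); since O(not break_seal), deontic closure gives O(not flag_key).
From O(not flag_key) and premise 1, O(not flag_key -> record_key), we obtain O(record_key).
Premise 3 is O(record_key -> not submit_protocol); since O(record_key), deontic closure gives O(not submit_protocol).
Premises 4, 5 do not contribute to this derivation.
So O(not submit_protocol) holds, i.e. F(submit_protocol). The claim follows.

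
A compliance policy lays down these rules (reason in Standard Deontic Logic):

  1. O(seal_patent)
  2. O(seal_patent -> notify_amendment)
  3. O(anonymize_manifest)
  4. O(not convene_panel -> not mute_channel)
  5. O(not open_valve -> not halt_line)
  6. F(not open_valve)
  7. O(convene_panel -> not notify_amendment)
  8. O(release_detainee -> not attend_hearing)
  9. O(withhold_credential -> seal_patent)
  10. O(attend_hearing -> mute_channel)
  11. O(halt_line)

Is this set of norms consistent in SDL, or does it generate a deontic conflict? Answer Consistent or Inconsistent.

Consistent

Premise 5 is O(not open_valve -> not halt_line), but O(not open_valve) is not derivable from the premises, so it does not yield O(not halt_line).
So O(not halt_line) is not derivable, and the apparent clash with O(halt_line) does not arise.
A world satisfying every obligation exists (e.g. anonymize_manifest=true, attend_hearing=false, convene_panel=false, halt_line=true, mute_channel=false, notify_amendment=true, open_valve=true, release_detainee=false, seal_patent=true, withhold_credential=false); no atom is both obligatory and forbidden, so the set is consistent.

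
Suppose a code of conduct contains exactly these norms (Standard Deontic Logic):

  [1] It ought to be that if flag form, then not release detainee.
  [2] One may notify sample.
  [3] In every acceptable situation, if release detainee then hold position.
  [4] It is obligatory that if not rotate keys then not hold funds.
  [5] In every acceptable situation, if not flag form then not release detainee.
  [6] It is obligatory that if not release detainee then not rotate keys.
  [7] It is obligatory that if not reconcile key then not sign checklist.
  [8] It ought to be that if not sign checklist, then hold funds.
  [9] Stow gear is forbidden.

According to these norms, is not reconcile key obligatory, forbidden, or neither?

Forbidden

Premises 1 and 5 are O(flag_form → ¬release_detainee) and O(¬flag_form → ¬release_detainee); every ideal world satisfies flag_form or ¬flag_form, so in either case ¬release_detainee holds — hence O(¬release_detainee).
With premise 6, O(¬release_detainee → ¬rotate_keys), the K-axiom yields O(¬rotate_keys).
With premise 4, O(¬rotate_keys → ¬hold_funds), the K-axiom yields O(¬hold_funds).
Premise 8 is O(¬sign_checklist → hold_funds); contrapositively O(¬hold_funds → sign_checklist). Since O(¬hold_funds) holds, K gives O(sign_checklist).
Premise 7 is O(¬reconcile_key → ¬sign_checklist); contrapositively O(sign_checklist → reconcile_key). Since O(sign_checklist) holds, K gives O(reconcile_key).
Premises 2, 3, 9 do not contribute to this derivation.
Thus O(reconcile_key), which is F(¬reconcile_key): ¬reconcile_key is forbidden.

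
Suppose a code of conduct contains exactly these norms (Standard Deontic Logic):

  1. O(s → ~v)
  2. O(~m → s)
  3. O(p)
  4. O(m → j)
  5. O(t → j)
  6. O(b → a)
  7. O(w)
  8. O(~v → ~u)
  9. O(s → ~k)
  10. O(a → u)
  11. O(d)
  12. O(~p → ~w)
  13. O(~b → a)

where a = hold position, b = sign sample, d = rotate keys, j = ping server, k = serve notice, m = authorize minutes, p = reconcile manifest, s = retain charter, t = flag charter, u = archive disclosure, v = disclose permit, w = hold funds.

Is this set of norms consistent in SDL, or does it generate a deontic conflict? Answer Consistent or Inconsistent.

Consistent

Premise 12 is O(~p → ~w), but O(~p) is not derivable from the premises, so it does not yield O(~w).
So O(~w) is not derivable, and the apparent clash with O(w) does not arise.
A world satisfying every obligation exists (e.g. a=true, b=false, d=true, j=true, k=false, m=true, p=true, s=false, t=false, u=true, v=true, w=true); no atom is both obligatory and forbidden, so the set is consistent.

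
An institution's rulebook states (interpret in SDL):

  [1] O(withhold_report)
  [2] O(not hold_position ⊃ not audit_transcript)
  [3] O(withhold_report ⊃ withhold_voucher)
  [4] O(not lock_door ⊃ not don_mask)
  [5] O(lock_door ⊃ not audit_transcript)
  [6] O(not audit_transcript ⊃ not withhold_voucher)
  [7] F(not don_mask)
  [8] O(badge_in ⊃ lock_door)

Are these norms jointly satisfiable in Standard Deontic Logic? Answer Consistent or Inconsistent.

Inconsistent

Premise 7, F(not don_mask), is equivalent to O(don_mask).
The contrapositive of premise 4 (O(not lock_door ⊃ not don_mask)) is O(don_mask ⊃ lock_door), and O(don_mask) is already established, so O(lock_door).
With premise 5, O(lock_door ⊃ not audit_transcript), the K-axiom yields O(not audit_transcript).
From O(not audit_transcript) and premise 6, O(not audit_transcript ⊃ not withhold_voucher), we obtain O(not withhold_voucher).
Premise 3 is O(withhold_report ⊃ withhold_voucher); contrapositively O(not withhold_voucher ⊃ not withhold_report). Since O(not withhold_voucher) holds, K gives O(not withhold_report).
But premise 1 directly asserts O(withhold_report).
We now have both O(not withhold_report) and O(withhold_report) — withhold_report is simultaneously obligatory and forbidden, violating the D-axiom.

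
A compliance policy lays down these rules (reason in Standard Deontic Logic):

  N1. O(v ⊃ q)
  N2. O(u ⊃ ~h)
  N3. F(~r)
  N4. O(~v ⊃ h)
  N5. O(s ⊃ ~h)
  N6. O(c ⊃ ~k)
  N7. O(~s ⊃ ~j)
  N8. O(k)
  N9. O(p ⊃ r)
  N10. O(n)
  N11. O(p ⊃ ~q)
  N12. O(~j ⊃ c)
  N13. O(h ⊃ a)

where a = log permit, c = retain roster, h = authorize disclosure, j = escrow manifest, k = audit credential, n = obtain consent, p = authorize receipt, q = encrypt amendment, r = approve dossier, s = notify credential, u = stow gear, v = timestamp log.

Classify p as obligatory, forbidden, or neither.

Forbidden

From premise 8 we have O(k).
Premise 6 is O(c ⊃ ~k); contrapositively O(k ⊃ ~c). Since O(k) holds, K gives O(~c).
Premise 12 is O(~j ⊃ c); contrapositively O(~c ⊃ j). Since O(~c) holds, K gives O(j).
The contrapositive of premise 7 (O(~s ⊃ ~j)) is O(j ⊃ s), and O(j) is already established, so O(s).
Premise 5 is O(s ⊃ ~h); since O(s), deontic closure gives O(~h).
Premise 4, O(~v ⊃ h), contraposes to O(~h ⊃ v); with O(~h) we get O(v).
Premise 1 is O(v ⊃ q); since O(v), deontic closure gives O(q).
Premise 11, O(p ⊃ ~q), contraposes to O(q ⊃ ~p); with O(q) we get O(~p).
Premises 2, 3, 9, 10, 13 do not contribute to this derivation.
Thus O(~p), which is F(p): p is forbidden.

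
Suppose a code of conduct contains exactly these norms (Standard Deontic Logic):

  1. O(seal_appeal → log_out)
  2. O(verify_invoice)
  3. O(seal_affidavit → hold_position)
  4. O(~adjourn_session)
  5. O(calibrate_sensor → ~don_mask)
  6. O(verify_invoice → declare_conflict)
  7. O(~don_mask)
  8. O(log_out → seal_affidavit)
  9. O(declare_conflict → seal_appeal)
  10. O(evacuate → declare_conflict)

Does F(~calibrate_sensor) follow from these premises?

Premise 5 is O(calibrate_sensor → ~don_mask); even if O(~don_mask) held, inferring O(calibrate_sensor) would be affirming the consequent — invalid.
No other premise forces O(calibrate_sensor). An ideal world satisfying every premise can still have ~calibrate_sensor true, so F(~calibrate_sensor) is not derivable.

No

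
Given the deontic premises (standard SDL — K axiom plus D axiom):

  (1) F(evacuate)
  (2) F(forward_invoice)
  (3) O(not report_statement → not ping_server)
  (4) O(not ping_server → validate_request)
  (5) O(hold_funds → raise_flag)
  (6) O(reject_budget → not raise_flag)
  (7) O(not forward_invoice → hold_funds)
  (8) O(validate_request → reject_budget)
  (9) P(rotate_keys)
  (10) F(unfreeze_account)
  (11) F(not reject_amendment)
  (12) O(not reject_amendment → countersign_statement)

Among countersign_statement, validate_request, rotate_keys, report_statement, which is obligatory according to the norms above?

Premise 2, F(forward_invoice), is equivalent to O(not forward_invoice).
From O(not forward_invoice) and premise 7, O(not forward_invoice → hold_funds), we obtain O(hold_funds).
From O(hold_funds) and premise 5, O(hold_funds → raise_flag), we obtain O(raise_flag).
The contrapositive of premise 6 (O(reject_budget → not raise_flag)) is O(raise_flag → not reject_budget), and O(raise_flag) is already established, so O(not reject_budget).
Premise 8 is O(validate_request → reject_budget); contrapositively O(not reject_budget → not validate_request). Since O(not reject_budget) holds, K gives O(not validate_request).
Premise 4 is O(not ping_server → validate_request); contrapositively O(not validate_request → ping_server). Since O(not validate_request) holds, K gives O(ping_server).
Premise 3, O(not report_statement → not ping_server), contraposes to O(ping_server → report_statement); with O(ping_server) we get O(report_statement).
So O(report_statement) holds — report_statement is obligatory. None of the other listed options is made obligatory by any chain of premises.

report_statement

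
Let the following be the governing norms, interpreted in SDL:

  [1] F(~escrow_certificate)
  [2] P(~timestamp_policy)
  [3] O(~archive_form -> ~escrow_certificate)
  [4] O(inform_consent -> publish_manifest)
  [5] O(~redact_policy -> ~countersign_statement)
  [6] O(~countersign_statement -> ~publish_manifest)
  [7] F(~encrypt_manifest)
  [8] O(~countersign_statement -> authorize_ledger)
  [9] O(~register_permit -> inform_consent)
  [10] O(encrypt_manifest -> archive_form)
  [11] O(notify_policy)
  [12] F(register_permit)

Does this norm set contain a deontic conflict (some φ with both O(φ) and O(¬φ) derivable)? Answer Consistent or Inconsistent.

Consistent

Premise 3 is O(~archive_form -> ~escrow_certificate), but O(~archive_form) is not derivable from the premises, so it does not yield O(~escrow_certificate).
So O(~escrow_certificate) is not derivable, and the apparent clash with O(escrow_certificate) does not arise.
A world satisfying every obligation exists (e.g. archive_form=true, authorize_ledger=false, countersign_statement=true, encrypt_manifest=true, escrow_certificate=true, inform_consent=true, notify_policy=true, publish_manifest=true, redact_policy=true, register_permit=false, timestamp_policy=false); no atom is both obligatory and forbidden, so the set is consistent.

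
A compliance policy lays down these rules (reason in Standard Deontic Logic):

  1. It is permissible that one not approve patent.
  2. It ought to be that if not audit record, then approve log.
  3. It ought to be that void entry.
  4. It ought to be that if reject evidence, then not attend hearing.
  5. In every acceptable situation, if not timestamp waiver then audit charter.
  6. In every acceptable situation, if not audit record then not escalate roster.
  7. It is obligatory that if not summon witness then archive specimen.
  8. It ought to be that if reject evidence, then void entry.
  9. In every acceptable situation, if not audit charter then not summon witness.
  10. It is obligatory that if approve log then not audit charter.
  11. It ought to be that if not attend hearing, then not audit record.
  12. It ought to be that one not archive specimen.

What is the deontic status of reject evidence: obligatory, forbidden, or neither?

Forbidden

From premise 12 we have O(¬archive_specimen).
The contrapositive of premise 7 (O(¬summon_witness → archive_specimen)) is O(¬archive_specimen → summon_witness), and O(¬archive_specimen) is already established, so O(summon_witness).
The contrapositive of premise 9 (O(¬audit_charter → ¬summon_witness)) is O(summon_witness → audit_charter), and O(summon_witness) is already established, so O(audit_charter).
Premise 10 is O(approve_log → ¬audit_charter); contrapositively O(audit_charter → ¬approve_log). Since O(audit_charter) holds, K gives O(¬approve_log).
The contrapositive of premise 2 (O(¬audit_record → approve_log)) is O(¬approve_log → audit_record), and O(¬approve_log) is already established, so O(audit_record).
Premise 11, O(¬attend_hearing → ¬audit_record), contraposes to O(audit_record → attend_hearing); with O(audit_record) we get O(attend_hearing).
The contrapositive of premise 4 (O(reject_evidence → ¬attend_hearing)) is O(attend_hearing → ¬reject_evidence), and O(attend_hearing) is already established, so O(¬reject_evidence).
Premises 1, 3, 5, 6, 8 do not contribute to this derivation.
Thus O(¬reject_evidence), which is F(reject_evidence): reject_evidence is forbidden.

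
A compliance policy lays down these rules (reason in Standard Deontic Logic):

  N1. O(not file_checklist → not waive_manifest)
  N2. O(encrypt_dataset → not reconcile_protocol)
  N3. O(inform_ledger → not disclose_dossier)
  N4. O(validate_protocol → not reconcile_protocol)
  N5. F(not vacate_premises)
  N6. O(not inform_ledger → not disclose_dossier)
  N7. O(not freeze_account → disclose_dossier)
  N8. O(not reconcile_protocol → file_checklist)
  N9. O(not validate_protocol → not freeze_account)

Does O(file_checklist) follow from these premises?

By case analysis on not inform_ledger: premise 6 gives O(not inform_ledger → not disclose_dossier) and premise 3 gives O(inform_ledger → not disclose_dossier), so O(not disclose_dossier) either way.
Premise 7 is O(not freeze_account → disclose_dossier); contrapositively O(not disclose_dossier → freeze_account). Since O(not disclose_dossier) holds, K gives O(freeze_account).
The contrapositive of premise 9 (O(not validate_protocol → not freeze_account)) is O(freeze_account → validate_protocol), and O(freeze_account) is already established, so O(validate_protocol).
From O(validate_protocol) and premise 4, O(validate_protocol → not reconcile_protocol), we obtain O(not reconcile_protocol).
From O(not reconcile_protocol) and premise 8, O(not reconcile_protocol → file_checklist), we obtain O(file_checklist).
Premises 1, 2, 5 do not contribute to this derivation.
So O(file_checklist) follows.

Yes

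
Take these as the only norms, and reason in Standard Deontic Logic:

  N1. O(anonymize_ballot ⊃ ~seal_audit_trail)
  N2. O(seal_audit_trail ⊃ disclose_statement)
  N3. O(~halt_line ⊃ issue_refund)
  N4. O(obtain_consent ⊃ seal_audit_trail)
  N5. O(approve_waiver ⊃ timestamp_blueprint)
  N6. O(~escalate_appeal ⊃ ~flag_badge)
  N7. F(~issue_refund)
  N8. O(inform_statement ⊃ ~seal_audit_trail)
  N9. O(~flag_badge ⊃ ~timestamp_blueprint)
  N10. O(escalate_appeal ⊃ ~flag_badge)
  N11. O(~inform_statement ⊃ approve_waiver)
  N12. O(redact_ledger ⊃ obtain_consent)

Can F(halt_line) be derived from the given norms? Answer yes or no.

No

Premise 3 is O(~halt_line ⊃ issue_refund); even if O(issue_refund) held, inferring O(~halt_line) would be affirming the consequent — invalid.
No other premise forces O(~halt_line). An ideal world satisfying every premise can still have halt_line true, so F(halt_line) is not derivable.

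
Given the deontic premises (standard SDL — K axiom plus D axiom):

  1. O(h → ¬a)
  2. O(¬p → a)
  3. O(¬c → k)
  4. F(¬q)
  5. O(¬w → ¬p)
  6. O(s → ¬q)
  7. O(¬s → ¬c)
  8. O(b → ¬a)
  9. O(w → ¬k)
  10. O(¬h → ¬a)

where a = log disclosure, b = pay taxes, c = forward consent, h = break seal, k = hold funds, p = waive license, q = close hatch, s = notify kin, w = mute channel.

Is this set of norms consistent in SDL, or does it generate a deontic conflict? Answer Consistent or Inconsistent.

Inconsistent

Premises 10 and 1 are O(¬h → ¬a) and O(h → ¬a); every ideal world satisfies ¬h or h, so in either case ¬a holds — hence O(¬a).
Premise 2, O(¬p → a), contraposes to O(¬a → p); with O(¬a) we get O(p).
Premise 5, O(¬w → ¬p), contraposes to O(p → w); with O(p) we get O(w).
Applying K to premise 9 (O(w → ¬k)) and O(w) yields O(¬k).
Premise 3 is O(¬c → k); contrapositively O(¬k → c). Since O(¬k) holds, K gives O(c).
The contrapositive of premise 7 (O(¬s → ¬c)) is O(c → s), and O(c) is already established, so O(s).
From O(s) and premise 6, O(s → ¬q), we obtain O(¬q).
However, F(¬q) at premise 4 amounts to O(q).
We now have both O(¬q) and O(q) — q is simultaneously obligatory and forbidden, violating the D-axiom.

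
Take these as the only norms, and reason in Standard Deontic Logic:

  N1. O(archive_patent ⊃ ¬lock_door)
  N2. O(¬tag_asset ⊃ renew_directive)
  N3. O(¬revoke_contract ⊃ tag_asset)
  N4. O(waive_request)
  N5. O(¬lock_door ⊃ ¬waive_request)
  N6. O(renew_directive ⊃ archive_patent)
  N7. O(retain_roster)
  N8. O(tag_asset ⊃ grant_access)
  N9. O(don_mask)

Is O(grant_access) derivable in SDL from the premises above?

Yes

Premise 4 states O(waive_request) outright.
Premise 5 is O(¬lock_door ⊃ ¬waive_request); contrapositively O(waive_request ⊃ lock_door). Since O(waive_request) holds, K gives O(lock_door).
Premise 1, O(archive_patent ⊃ ¬lock_door), contraposes to O(lock_door ⊃ ¬archive_patent); with O(lock_door) we get O(¬archive_patent).
Premise 6, O(renew_directive ⊃ archive_patent), contraposes to O(¬archive_patent ⊃ ¬renew_directive); with O(¬archive_patent) we get O(¬renew_directive).
Premise 2, O(¬tag_asset ⊃ renew_directive), contraposes to O(¬renew_directive ⊃ tag_asset); with O(¬renew_directive) we get O(tag_asset).
With premise 8, O(tag_asset ⊃ grant_access), the K-axiom yields O(grant_access).
Premises 3, 7, 9 do not contribute to this derivation.
So O(grant_access) follows.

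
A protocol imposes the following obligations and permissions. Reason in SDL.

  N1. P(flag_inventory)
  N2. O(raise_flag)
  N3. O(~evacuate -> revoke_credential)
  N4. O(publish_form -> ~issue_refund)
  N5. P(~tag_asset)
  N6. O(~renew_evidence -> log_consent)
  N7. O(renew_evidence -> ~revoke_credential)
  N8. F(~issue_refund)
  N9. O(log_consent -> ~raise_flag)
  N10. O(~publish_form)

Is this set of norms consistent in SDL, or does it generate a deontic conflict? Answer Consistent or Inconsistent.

Consistent

Premise 4 is O(publish_form -> ~issue_refund), but O(publish_form) is not derivable from the premises, so it does not yield O(~issue_refund).
So O(~issue_refund) is not derivable, and the apparent clash with O(issue_refund) does not arise.
A world satisfying every obligation exists (e.g. evacuate=true, flag_inventory=false, issue_refund=true, log_consent=false, publish_form=false, raise_flag=true, renew_evidence=true, revoke_credential=false, tag_asset=false); no atom is both obligatory and forbidden, so the set is consistent.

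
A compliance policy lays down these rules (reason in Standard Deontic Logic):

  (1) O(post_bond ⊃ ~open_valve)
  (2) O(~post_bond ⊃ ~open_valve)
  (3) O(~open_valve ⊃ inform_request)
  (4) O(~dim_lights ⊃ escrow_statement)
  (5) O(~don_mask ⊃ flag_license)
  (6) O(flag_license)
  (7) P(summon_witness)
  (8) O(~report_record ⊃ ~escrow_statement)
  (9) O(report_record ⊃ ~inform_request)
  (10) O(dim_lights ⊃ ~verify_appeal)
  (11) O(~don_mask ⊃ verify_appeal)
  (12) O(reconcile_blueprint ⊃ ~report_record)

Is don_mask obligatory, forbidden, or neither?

Obligatory

Premises 1 and 2 are O(post_bond ⊃ ~open_valve) and O(~post_bond ⊃ ~open_valve); every ideal world satisfies post_bond or ~post_bond, so in either case ~open_valve holds — hence O(~open_valve).
Premise 3 is O(~open_valve ⊃ inform_request); since O(~open_valve), deontic closure gives O(inform_request).
Premise 9 is O(report_record ⊃ ~inform_request); contrapositively O(inform_request ⊃ ~report_record). Since O(inform_request) holds, K gives O(~report_record).
Applying K to premise 8 (O(~report_record ⊃ ~escrow_statement)) and O(~report_record) yields O(~escrow_statement).
Premise 4 is O(~dim_lights ⊃ escrow_statement); contrapositively O(~escrow_statement ⊃ dim_lights). Since O(~escrow_statement) holds, K gives O(dim_lights).
Premise 10 is O(dim_lights ⊃ ~verify_appeal); since O(dim_lights), deontic closure gives O(~verify_appeal).
Premise 11 is O(~don_mask ⊃ verify_appeal); contrapositively O(~verify_appeal ⊃ don_mask). Since O(~verify_appeal) holds, K gives O(don_mask).
Premises 5, 6, 7, 12 do not contribute to this derivation.
Hence don_mask is obligatory.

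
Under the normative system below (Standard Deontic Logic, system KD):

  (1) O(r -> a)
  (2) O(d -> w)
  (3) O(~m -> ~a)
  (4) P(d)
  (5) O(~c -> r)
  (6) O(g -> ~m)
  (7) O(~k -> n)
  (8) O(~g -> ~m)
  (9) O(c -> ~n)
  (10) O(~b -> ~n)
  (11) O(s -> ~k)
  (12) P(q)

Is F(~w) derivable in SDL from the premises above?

No

Premise 2 is O(d -> w), but O(d) is not derivable from the premises (the permission P(d) asserts only ~O(~d), not O(d)), so it does not yield O(w).
No other premise forces O(w). An ideal world satisfying every premise can still have ~w true, so F(~w) is not derivable.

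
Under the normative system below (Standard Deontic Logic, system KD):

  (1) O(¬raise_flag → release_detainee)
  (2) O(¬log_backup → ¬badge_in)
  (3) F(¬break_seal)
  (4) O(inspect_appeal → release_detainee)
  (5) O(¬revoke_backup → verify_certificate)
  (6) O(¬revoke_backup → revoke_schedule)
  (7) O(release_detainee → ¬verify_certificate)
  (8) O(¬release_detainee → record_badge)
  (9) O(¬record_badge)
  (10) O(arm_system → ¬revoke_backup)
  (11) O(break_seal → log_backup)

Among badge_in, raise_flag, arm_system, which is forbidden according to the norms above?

Premise 9 states O(¬record_badge) outright.
Premise 8 is O(¬release_detainee → record_badge); contrapositively O(¬record_badge → release_detainee). Since O(¬record_badge) holds, K gives O(release_detainee).
From O(release_detainee) and premise 7, O(release_detainee → ¬verify_certificate), we obtain O(¬verify_certificate).
Premise 5 is O(¬revoke_backup → verify_certificate); contrapositively O(¬verify_certificate → revoke_backup). Since O(¬verify_certificate) holds, K gives O(revoke_backup).
The contrapositive of premise 10 (O(arm_system → ¬revoke_backup)) is O(revoke_backup → ¬arm_system), and O(revoke_backup) is already established, so O(¬arm_system).
So O(¬arm_system) holds, i.e. arm_system is forbidden. None of the other listed options is forbidden under the premises.

arm_system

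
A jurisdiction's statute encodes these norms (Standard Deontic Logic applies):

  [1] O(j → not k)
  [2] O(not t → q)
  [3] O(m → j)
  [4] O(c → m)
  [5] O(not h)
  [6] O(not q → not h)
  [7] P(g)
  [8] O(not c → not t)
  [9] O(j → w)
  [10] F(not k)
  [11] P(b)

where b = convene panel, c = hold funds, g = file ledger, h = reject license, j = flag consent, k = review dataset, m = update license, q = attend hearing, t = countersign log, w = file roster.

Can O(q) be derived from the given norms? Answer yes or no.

Premise 10 is F(not k), i.e. O(k).
Premise 1 is O(j → not k); contrapositively O(k → not j). Since O(k) holds, K gives O(not j).
The contrapositive of premise 3 (O(m → j)) is O(not j → not m), and O(not j) is already established, so O(not m).
The contrapositive of premise 4 (O(c → m)) is O(not m → not c), and O(not m) is already established, so O(not c).
Applying K to premise 8 (O(not c → not t)) and O(not c) yields O(not t).
From O(not t) and premise 2, O(not t → q), we obtain O(q).
Premises 5, 6, 7, 9, 11 do not contribute to this derivation.
So O(q) follows.

Yes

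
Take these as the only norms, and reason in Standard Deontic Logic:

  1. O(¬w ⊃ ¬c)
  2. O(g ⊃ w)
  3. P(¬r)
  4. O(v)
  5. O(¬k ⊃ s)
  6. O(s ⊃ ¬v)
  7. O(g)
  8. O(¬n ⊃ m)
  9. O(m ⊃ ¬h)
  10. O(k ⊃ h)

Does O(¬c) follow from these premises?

No

Premise 1 is O(¬w ⊃ ¬c), but O(¬w) is not derivable from the premises, so it does not yield O(¬c).
No other premise forces O(¬c). An ideal world satisfying every premise can still have ¬c false, so O(¬c) is not derivable.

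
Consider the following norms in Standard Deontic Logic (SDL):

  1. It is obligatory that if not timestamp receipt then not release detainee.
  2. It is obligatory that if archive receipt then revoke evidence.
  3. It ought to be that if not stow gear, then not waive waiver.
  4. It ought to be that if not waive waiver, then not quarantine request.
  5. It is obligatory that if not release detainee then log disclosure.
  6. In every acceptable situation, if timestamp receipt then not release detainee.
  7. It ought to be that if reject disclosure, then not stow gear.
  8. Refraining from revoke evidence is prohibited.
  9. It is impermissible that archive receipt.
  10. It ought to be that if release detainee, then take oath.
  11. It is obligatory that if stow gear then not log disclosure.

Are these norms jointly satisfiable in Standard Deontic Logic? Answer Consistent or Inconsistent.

Consistent

Premise 2 is O(archive_receipt → revoke_evidence); even if O(revoke_evidence) held, inferring O(archive_receipt) would be affirming the consequent — invalid.
So O(archive_receipt) is not derivable, and the apparent clash with O(¬archive_receipt) does not arise.
A world satisfying every obligation exists (e.g. archive_receipt=false, log_disclosure=true, quarantine_request=false, reject_disclosure=false, release_detainee=false, revoke_evidence=true, stow_gear=false, take_oath=false, timestamp_receipt=false, waive_waiver=false); no atom is both obligatory and forbidden, so the set is consistent.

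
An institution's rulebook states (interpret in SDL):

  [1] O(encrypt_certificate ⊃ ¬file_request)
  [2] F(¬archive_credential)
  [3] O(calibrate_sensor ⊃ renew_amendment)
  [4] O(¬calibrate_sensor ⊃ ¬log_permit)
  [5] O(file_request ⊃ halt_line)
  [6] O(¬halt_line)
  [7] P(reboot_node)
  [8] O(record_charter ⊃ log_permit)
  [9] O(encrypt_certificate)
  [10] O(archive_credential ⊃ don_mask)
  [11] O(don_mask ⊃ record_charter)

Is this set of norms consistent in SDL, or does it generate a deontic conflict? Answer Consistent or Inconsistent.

Premise 5 is O(file_request ⊃ halt_line), but O(file_request) is not derivable from the premises, so it does not yield O(halt_line).
So O(halt_line) is not derivable, and the apparent clash with O(¬halt_line) does not arise.
A world satisfying every obligation exists (e.g. archive_credential=true, calibrate_sensor=true, don_mask=true, encrypt_certificate=true, file_request=false, halt_line=false, log_permit=true, reboot_node=false, record_charter=true, renew_amendment=true); no atom is both obligatory and forbidden, so the set is consistent.

Consistent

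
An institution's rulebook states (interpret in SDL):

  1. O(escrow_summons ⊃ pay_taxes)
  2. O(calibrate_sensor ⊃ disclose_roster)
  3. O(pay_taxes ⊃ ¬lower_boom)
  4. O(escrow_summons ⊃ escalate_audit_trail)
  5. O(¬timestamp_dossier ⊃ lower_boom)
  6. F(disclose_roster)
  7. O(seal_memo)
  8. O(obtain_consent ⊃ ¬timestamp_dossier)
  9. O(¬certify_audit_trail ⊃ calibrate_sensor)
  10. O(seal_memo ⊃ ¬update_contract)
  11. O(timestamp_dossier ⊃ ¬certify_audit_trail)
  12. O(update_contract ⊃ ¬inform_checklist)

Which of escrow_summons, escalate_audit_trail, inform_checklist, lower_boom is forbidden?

Premise 6 is F(disclose_roster), i.e. O(¬disclose_roster).
Premise 2 is O(calibrate_sensor ⊃ disclose_roster); contrapositively O(¬disclose_roster ⊃ ¬calibrate_sensor). Since O(¬disclose_roster) holds, K gives O(¬calibrate_sensor).
Premise 9, O(¬certify_audit_trail ⊃ calibrate_sensor), contraposes to O(¬calibrate_sensor ⊃ certify_audit_trail); with O(¬calibrate_sensor) we get O(certify_audit_trail).
Premise 11, O(timestamp_dossier ⊃ ¬certify_audit_trail), contraposes to O(certify_audit_trail ⊃ ¬timestamp_dossier); with O(certify_audit_trail) we get O(¬timestamp_dossier).
Premise 5 is O(¬timestamp_dossier ⊃ lower_boom); since O(¬timestamp_dossier), deontic closure gives O(lower_boom).
Premise 3 is O(pay_taxes ⊃ ¬lower_boom); contrapositively O(lower_boom ⊃ ¬pay_taxes). Since O(lower_boom) holds, K gives O(¬pay_taxes).
Premise 1 is O(escrow_summons ⊃ pay_taxes); contrapositively O(¬pay_taxes ⊃ ¬escrow_summons). Since O(¬pay_taxes) holds, K gives O(¬escrow_summons).
So O(¬escrow_summons) holds, i.e. escrow_summons is forbidden. None of the other listed options is forbidden under the premises.

escrow_summons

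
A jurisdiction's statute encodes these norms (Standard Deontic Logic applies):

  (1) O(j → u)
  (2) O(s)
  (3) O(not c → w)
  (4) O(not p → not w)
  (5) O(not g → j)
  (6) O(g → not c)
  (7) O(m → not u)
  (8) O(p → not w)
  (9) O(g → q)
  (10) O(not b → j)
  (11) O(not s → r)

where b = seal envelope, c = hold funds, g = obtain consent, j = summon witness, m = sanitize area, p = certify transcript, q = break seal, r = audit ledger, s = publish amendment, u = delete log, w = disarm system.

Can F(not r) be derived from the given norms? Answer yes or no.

Premise 11 is O(not s → r), but O(not s) is not derivable from the premises, so it does not yield O(r).
No other premise forces O(r). An ideal world satisfying every premise can still have not r true, so F(not r) is not derivable.

No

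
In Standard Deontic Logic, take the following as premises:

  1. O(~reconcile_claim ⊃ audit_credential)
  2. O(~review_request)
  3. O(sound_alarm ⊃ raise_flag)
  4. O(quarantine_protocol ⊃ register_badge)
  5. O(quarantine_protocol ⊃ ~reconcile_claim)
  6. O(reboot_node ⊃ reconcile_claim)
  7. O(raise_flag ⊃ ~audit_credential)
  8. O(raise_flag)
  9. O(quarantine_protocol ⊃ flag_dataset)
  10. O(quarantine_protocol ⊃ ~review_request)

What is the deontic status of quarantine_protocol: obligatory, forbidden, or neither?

Forbidden

From premise 8 we have O(raise_flag).
Premise 7 is O(raise_flag ⊃ ~audit_credential); since O(raise_flag), deontic closure gives O(~audit_credential).
The contrapositive of premise 1 (O(~reconcile_claim ⊃ audit_credential)) is O(~audit_credential ⊃ reconcile_claim), and O(~audit_credential) is already established, so O(reconcile_claim).
Premise 5 is O(quarantine_protocol ⊃ ~reconcile_claim); contrapositively O(reconcile_claim ⊃ ~quarantine_protocol). Since O(reconcile_claim) holds, K gives O(~quarantine_protocol).
Premises 2, 3, 4, 6, 9, 10 do not contribute to this derivation.
Thus O(~quarantine_protocol), which is F(quarantine_protocol): quarantine_protocol is forbidden.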